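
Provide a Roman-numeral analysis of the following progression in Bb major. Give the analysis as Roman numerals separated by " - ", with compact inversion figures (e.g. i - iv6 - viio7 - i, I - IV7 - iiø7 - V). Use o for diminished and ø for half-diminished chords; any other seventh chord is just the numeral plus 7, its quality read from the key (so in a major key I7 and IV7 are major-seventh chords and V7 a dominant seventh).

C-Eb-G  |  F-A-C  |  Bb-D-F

C-Eb-G: minor triad on C = scale degree 2 → ii.
F-A-C has root F, degree 5 in Bb major, so V.
Bb-D-F: major triad on Bb = scale degree 1 → I.

ii - V - I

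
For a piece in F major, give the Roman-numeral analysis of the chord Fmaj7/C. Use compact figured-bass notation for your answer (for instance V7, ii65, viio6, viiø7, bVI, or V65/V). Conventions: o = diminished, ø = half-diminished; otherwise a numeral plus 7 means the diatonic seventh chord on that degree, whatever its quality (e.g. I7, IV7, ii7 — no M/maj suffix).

The pitches F-A-C-E form a major seventh chord rooted on F.
F is scale degree 1 in F major, and a major seventh chord on that degree is written I7.
With C in the bass the chord is in second inversion, so the figured bass is 43.

I43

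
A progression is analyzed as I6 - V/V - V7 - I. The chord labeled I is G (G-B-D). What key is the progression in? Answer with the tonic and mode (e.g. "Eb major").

G major

The anchor chord is a major triad on G, labeled I.
If G is scale degree 1 and the mode makes that degree carry a major triad, the tonic is G and the mode is major.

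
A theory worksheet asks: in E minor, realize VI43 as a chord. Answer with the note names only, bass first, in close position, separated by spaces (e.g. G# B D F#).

G B C E

The numeral's case and figure indicate a major seventh chord. In E minor its root, scale degree 6, is C.
That chord is spelled C-E-G-B.
With the 43 figure the chord is in second inversion; from the bass G upward in close position it reads G-B-C-E.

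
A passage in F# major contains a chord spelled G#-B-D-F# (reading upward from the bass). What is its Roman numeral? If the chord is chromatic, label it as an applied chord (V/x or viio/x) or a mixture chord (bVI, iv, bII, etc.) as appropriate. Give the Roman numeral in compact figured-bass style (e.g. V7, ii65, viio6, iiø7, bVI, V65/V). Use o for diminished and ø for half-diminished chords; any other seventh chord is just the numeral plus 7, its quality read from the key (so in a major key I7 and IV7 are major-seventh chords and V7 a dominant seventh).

The pitches G#-B-D-F# form a half-diminished seventh chord rooted on G#.
G# is the second degree of F# major. This is the half-diminished supertonic seventh, borrowed from the parallel minor.

iiø7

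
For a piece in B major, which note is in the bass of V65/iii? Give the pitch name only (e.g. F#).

C##

The applied chord V65/iii is rooted on A#: A#-C##-E#-G#.
The figure 65 means first inversion — the third is in the bass.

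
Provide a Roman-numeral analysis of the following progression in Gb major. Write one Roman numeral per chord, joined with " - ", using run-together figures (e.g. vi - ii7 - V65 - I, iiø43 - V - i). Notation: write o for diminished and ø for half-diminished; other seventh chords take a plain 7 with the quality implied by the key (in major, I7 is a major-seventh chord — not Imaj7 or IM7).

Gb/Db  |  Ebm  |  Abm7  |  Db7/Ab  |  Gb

Gb/Db has root Gb, degree 1 in Gb major, so I64.
Ebm: minor triad on Eb = scale degree 6 → vi.
Abm7 has root Ab, degree 2 in Gb major, so ii7.
Db7/Ab: dominant seventh chord on Db = scale degree 5 → V43.
Gb: root Gb is the tonic; major triad there is I.

I64 - vi - ii7 - V43 - I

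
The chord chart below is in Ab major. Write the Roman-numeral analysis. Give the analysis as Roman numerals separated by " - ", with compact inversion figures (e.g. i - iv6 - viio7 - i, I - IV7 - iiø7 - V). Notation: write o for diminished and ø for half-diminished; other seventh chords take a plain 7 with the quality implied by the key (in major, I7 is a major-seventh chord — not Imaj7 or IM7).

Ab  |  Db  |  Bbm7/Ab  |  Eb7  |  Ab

I - IV - ii42 - V7 - I

Ab: root Ab is the tonic; major triad there is I.
Db: major triad on Db = scale degree 4 → IV.
Bbm7/Ab: minor seventh chord on Bb = scale degree 2 → ii42.
Eb7: root Eb is the dominant; dominant seventh chord there is V7.
Ab: root Ab is the tonic; major triad there is I.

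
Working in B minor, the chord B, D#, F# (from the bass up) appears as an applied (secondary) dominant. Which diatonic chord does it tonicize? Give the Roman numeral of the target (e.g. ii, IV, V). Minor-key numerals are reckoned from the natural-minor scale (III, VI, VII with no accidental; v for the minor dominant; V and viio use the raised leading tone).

iv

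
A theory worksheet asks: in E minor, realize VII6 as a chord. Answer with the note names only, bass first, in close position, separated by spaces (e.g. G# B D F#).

F# A D

The numeral's case and figure indicate a major triad. In E minor its root, scale degree 7, is D.
That chord is spelled D-F#-A.
With the 6 figure the chord is in first inversion; from the bass F# upward in close position it reads F#-A-D.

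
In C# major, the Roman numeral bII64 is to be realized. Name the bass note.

bII in C# major has root D; the chord is D-F#-A.
The figure 64 means second inversion — the fifth is in the bass.

A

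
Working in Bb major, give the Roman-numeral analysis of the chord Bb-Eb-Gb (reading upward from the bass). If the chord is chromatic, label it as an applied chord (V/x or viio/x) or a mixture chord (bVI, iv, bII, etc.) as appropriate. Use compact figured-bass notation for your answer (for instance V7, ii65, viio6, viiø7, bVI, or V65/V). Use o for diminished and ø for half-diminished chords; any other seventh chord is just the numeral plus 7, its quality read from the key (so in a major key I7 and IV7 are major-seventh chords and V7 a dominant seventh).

iv64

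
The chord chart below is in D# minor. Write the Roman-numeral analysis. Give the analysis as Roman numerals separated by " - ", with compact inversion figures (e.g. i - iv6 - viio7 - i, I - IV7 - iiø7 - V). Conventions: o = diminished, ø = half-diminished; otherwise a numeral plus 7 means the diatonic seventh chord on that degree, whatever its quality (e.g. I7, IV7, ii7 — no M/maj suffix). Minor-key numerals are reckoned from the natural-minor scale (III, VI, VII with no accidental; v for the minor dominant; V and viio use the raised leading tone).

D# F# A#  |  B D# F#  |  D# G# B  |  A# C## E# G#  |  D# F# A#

i - VI - iv64 - V7 - i

D#-F#-A#: minor triad on D# = scale degree 1 → i.
B-D#-F#: root B is the submediant; major triad there is VI.
D#-G#-B: root G# is the subdominant; minor triad there is iv64.
A#-C##-E#-G#: root A# is the dominant; dominant seventh chord there is V7.
D#-F#-A# has root D#, degree 1 in D# minor, so i.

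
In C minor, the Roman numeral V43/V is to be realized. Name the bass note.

A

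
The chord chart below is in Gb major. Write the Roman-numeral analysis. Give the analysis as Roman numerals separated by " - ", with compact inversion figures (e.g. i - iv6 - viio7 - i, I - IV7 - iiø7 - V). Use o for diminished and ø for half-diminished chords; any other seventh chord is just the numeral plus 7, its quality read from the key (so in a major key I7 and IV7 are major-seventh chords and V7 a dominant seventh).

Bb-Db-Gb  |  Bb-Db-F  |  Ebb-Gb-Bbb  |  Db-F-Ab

I6 - iii - bVI - V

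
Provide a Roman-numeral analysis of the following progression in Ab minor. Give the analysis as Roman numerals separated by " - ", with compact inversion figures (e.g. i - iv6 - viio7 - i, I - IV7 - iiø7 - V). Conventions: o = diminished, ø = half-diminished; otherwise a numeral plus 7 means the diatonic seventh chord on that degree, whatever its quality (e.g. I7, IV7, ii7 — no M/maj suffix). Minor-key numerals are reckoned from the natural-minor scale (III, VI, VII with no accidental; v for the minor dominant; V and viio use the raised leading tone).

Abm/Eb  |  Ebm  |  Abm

i64 - v - i

Abm/Eb: root Ab is the tonic; minor triad there is i64.
Ebm: root Eb is the dominant; minor triad there is v.
Abm: root Ab is the tonic; minor triad there is i.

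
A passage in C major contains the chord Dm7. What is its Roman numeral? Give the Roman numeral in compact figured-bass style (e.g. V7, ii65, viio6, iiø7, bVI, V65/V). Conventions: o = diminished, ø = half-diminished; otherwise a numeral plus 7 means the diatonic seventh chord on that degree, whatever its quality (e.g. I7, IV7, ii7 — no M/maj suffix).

ii7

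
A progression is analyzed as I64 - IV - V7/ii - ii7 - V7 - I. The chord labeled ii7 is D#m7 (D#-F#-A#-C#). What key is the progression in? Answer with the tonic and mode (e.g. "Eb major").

The chord D#m7 is a minor seventh chord rooted on D#; its label is ii7.
If D# is scale degree 2 and the mode makes that degree carry a minor seventh chord, the tonic is C# and the mode is major.

C# major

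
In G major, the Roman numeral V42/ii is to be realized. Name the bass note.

The applied chord V42/ii is rooted on E: E-G#-B-D.
The figure 42 means third inversion — the seventh is in the bass.

D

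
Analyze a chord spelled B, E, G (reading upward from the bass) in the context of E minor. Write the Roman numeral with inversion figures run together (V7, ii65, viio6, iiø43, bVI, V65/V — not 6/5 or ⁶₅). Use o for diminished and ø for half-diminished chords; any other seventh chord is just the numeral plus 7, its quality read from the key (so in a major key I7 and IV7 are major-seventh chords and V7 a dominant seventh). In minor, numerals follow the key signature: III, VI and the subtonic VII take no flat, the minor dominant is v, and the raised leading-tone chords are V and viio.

i64

The pitches E-G-B form a minor triad rooted on E.
E is scale degree 1 in E minor, and a minor triad on that degree is written i.
With B in the bass the chord is in second inversion, so the figured bass is 64.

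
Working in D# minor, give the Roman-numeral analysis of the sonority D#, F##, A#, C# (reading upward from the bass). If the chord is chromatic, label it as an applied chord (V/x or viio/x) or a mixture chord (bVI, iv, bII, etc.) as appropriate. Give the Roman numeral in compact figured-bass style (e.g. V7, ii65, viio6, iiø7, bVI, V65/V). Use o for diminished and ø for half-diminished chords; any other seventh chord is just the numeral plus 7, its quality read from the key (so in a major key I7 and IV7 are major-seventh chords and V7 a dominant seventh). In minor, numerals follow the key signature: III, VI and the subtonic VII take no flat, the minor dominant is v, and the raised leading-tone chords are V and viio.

V7/iv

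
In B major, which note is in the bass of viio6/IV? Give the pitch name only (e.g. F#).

F#

The applied chord viio6/IV is rooted on D#: D#-F#-A.
The figure 6 means first inversion — the third is in the bass.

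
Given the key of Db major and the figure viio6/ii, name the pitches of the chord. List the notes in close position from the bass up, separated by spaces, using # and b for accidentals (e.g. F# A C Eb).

F Ab D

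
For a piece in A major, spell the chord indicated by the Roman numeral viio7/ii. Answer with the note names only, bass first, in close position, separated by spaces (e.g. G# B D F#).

The slash marks an applied leading-tone chord: viio of ii. In A major, ii is B, so the leading tone to it is A#, a half step below.
Building a fully diminished seventh chord on A# gives A#-C#-E-G.

A# C# E G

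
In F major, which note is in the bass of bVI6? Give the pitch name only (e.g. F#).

bVI in F major has root Db; the chord is Db-F-Ab.
The figure 6 means first inversion — the third is in the bass.

F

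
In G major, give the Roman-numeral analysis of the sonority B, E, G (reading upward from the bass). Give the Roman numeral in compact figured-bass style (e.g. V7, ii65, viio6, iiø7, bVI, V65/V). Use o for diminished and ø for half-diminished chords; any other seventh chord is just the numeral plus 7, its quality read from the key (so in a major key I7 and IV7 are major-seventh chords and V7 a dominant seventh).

vi64

The pitches E-G-B form a minor triad rooted on E.
E is scale degree 6 in G major, and a minor triad on that degree is written vi.
With B in the bass the chord is in second inversion, so the figured bass is 64.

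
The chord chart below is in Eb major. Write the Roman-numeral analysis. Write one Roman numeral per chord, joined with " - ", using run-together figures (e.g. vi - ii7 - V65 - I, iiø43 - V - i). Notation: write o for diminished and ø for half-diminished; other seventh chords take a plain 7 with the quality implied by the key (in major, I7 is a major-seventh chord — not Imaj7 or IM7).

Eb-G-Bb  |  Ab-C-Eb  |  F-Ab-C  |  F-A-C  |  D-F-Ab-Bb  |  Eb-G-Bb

I - IV - ii - V/V - V65 - I

Eb-G-Bb: major triad on Eb = scale degree 1 → I.
Ab-C-Eb: major triad on Ab = scale degree 4 → IV.
F-Ab-C: minor triad on F = scale degree 2 → ii.
F-A-C is the secondary dominant of V (major triad on F): V/V.
D-F-Ab-Bb has root Bb, degree 5 in Eb major, so V65.
Eb-G-Bb: major triad on Eb = scale degree 1 → I.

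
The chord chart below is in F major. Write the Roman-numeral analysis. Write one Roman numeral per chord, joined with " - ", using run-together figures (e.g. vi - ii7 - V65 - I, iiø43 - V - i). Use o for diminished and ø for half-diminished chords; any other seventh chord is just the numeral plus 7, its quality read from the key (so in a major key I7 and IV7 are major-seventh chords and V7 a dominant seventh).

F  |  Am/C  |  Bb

F has root F, degree 1 in F major, so I.
Am/C: root A is the mediant; minor triad there is iii6.
Bb has root Bb, degree 4 in F major, so IV.

I - iii6 - IV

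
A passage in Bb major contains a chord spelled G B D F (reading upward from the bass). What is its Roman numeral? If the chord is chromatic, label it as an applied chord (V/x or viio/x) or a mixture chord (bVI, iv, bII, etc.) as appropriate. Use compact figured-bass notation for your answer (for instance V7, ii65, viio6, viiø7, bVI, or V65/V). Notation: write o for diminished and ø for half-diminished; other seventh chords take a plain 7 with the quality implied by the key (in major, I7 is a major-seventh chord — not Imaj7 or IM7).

The pitches G-B-D-F form a dominant seventh chord rooted on G.
G is not a diatonic chord root with this quality in Bb major, but it lies a perfect fifth above C (ii), so the chord functions as an applied dominant of ii.

V7/ii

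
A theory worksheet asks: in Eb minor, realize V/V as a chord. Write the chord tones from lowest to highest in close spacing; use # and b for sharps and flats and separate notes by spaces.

F A C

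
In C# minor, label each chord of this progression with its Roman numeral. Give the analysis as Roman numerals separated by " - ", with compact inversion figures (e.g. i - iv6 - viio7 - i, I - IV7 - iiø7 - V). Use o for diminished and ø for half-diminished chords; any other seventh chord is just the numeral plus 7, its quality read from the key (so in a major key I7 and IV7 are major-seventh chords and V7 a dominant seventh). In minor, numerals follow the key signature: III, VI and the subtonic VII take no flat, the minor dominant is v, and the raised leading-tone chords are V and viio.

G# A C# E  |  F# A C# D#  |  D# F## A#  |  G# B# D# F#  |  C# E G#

VI42 - iiø65 - V/V - V7 - i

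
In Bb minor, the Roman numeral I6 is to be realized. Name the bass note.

D

I in Bb minor has root Bb; the chord is Bb-D-F.
The figure 6 means first inversion — the third is in the bass.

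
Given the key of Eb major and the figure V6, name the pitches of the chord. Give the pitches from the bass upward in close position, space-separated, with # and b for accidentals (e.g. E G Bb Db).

D F Bb

In Eb major, the dominant is Bb, and the diatonic chord built there is a major triad.
Stacking thirds from Bb gives Bb-D-F.
With the 6 figure the chord is in first inversion; from the bass D upward in close position it reads D-F-Bb.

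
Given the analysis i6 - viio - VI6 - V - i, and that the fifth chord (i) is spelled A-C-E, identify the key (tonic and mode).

The anchor chord is a minor triad on A, labeled i.
If A is scale degree 1 and the mode makes that degree carry a minor triad, the tonic is A and the mode is minor.

A minor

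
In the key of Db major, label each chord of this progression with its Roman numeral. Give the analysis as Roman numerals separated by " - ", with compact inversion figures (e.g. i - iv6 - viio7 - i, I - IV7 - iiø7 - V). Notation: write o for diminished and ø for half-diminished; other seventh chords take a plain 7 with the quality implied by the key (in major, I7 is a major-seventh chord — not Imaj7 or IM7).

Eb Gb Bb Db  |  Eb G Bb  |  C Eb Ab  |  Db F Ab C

ii7 - V/V - V6 - I7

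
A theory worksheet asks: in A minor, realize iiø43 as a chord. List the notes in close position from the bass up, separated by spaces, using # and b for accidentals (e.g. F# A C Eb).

F A B D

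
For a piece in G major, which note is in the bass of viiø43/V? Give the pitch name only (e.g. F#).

The applied chord viiø43/V is rooted on C#: C#-E-G-B.
The figure 43 means second inversion — the fifth is in the bass.

G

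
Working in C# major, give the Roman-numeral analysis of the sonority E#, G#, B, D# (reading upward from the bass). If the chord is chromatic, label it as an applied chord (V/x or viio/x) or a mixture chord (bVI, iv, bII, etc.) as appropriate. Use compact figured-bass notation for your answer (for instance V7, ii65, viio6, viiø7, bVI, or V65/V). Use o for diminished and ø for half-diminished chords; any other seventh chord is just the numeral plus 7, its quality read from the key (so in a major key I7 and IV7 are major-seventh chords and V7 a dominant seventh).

viiø7/IV

The pitches E#-G#-B-D# form a half-diminished seventh chord rooted on E#.
E# sits a half step below F# (IV in C# major); a diminished chord there is the applied leading-tone chord of IV.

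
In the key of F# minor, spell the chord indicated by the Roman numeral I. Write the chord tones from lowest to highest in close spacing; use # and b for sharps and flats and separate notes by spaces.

Scale degree 1 in F# minor is F#; here the chord built on it is altered to a major triad. I is the major tonic (Picardy third), borrowed from the parallel major.
So the chord is F#-A#-C#, a major triad.

F# A# C#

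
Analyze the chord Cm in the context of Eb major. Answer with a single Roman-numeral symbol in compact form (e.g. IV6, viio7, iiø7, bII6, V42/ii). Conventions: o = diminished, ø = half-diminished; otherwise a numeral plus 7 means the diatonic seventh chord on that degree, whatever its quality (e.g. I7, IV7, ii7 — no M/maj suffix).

Stacked in thirds the chord is C-Eb-G: a minor triad on C.
C is scale degree 6 in Eb major, and a minor triad on that degree is written vi.

vi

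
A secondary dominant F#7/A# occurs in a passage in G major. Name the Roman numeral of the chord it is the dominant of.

The chord is a dominant seventh chord on F#.
A dominant resolves down a perfect fifth: F# → B. In G major, B is scale degree 3, i.e. iii.

iii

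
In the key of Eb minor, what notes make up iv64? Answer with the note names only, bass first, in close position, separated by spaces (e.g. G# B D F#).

The numeral's case and figure indicate a minor triad. In Eb minor its root, the fourth degree, is Ab.
That chord is spelled Ab-Cb-Eb.
With the 64 figure the chord is in second inversion; from the bass Eb upward in close position it reads Eb-Ab-Cb.

Eb Ab Cb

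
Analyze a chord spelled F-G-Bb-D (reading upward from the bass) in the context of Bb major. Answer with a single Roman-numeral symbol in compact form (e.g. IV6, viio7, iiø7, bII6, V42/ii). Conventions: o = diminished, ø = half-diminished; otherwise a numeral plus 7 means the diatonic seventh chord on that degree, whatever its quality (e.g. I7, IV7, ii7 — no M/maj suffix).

Stacked in thirds the chord is G-Bb-D-F: a minor seventh chord on G.
In Bb major, G is the submediant; the diatonic minor seventh chord there is vi7.
With F in the bass the chord is in third inversion, so the figured bass is 42.

vi42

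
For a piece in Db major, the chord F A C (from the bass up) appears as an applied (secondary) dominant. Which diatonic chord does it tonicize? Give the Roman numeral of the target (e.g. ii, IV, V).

The chord is a major triad on F.
A dominant resolves down a perfect fifth: F → Bb. In Db major, Bb is scale degree 6, i.e. vi.

vi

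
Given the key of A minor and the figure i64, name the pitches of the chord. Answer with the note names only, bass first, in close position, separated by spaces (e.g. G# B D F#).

E A C

In A minor, the tonic is A, and the diatonic chord built there is a minor triad.
That chord is spelled A-C-E.
The figured bass 64 indicates second inversion, placing the fifth (E) in the bass: E-A-C.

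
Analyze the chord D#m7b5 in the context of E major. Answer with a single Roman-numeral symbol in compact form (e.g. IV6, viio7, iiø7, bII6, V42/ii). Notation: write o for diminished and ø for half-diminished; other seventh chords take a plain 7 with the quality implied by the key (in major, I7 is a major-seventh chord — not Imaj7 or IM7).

The pitches D#-F#-A-C# form a half-diminished seventh chord rooted on D#.
In E major, D# is the leading tone; the diatonic half-diminished seventh chord there is viiø7.

viiø7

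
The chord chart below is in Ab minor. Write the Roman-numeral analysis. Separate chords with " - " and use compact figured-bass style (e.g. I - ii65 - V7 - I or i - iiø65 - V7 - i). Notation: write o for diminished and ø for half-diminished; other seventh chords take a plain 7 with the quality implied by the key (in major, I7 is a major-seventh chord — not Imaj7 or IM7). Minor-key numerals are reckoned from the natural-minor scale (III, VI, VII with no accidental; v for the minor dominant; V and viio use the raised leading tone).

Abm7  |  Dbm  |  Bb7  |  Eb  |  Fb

Abm7: root Ab is the tonic; minor seventh chord there is i7.
Dbm: minor triad on Db = scale degree 4 → iv.
Bb7 is the secondary dominant of V (dominant seventh chord on Bb): V7/V.
Eb: root Eb is the dominant; major triad there is V.
Fb: root Fb is the submediant; major triad there is VI.

i7 - iv - V7/V - V - VI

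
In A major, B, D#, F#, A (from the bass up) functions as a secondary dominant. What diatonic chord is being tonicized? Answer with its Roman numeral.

V

The chord is a dominant seventh chord on B.
A dominant resolves down a perfect fifth: B → E. In A major, E is scale degree 5, i.e. V.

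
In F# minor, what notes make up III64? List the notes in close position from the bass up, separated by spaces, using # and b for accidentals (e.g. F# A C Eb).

E A C#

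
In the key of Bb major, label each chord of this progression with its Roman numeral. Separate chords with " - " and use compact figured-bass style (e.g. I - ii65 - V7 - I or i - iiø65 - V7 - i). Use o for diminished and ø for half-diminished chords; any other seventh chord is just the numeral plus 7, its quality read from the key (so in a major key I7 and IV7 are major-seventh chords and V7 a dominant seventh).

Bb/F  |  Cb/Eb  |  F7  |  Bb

I64 - bII6 - V7 - I

Bb/F: major triad on Bb = scale degree 1 → I64.
Cb/Eb is non-diatonic — a major triad on the lowered supertonic (Cb): the Neapolitan sixth, bII6 (third, Eb, in the bass — hence the 6).
F7: root F is the dominant; dominant seventh chord there is V7.
Bb has root Bb, degree 1 in Bb major, so I.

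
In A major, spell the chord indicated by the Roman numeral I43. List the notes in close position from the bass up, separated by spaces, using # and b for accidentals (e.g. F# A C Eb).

E G# A C#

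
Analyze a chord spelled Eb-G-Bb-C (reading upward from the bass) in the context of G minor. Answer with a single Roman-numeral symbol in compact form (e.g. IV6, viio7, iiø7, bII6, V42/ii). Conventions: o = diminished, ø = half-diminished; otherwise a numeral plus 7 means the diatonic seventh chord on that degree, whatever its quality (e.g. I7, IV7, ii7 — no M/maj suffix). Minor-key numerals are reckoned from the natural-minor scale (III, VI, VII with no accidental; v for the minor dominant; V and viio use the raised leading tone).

iv65

Stacked in thirds the chord is C-Eb-G-Bb: a minor seventh chord on C.
In G minor, C is the subdominant; the diatonic minor seventh chord there is iv7.
With Eb in the bass the chord is in first inversion, so the figured bass is 65.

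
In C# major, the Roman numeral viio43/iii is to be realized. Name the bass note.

The applied chord viio43/iii is rooted on D##: D##-F##-A#-C#.
The figure 43 means second inversion — the fifth is in the bass.

A#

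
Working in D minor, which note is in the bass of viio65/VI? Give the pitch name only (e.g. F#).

C

The applied chord viio65/VI is rooted on A: A-C-Eb-Gb.
The figure 65 means first inversion — the third is in the bass.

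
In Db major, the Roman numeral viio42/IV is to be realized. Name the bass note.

The applied chord viio42/IV is rooted on F: F-Ab-Cb-Ebb.
The figure 42 means third inversion — the seventh is in the bass.

Ebb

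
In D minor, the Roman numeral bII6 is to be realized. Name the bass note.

G

bII in D minor has root Eb; the chord is Eb-G-Bb.
The figure 6 means first inversion — the third is in the bass.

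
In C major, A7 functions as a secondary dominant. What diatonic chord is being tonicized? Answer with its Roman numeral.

ii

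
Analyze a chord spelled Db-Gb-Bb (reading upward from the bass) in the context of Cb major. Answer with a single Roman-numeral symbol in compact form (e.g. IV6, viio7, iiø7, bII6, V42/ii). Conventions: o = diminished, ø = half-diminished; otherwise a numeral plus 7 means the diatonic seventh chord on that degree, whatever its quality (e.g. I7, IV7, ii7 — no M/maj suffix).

V64

Stacked in thirds the chord is Gb-Bb-Db: a major triad on Gb.
In Cb major, Gb is the dominant; the diatonic major triad there is V.
With Db in the bass the chord is in second inversion, so the figured bass is 64.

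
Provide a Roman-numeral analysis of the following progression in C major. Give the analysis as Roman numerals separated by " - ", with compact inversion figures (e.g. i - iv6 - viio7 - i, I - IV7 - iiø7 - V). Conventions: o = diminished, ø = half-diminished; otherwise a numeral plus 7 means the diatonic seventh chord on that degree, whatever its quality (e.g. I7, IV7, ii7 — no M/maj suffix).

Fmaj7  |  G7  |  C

IV7 - V7 - I

Fmaj7: major seventh chord on F = scale degree 4 → IV7.
G7 has root G, degree 5 in C major, so V7.
C: root C is the tonic; major triad there is I.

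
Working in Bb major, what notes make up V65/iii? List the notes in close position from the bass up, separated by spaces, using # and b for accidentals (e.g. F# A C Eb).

C# E G A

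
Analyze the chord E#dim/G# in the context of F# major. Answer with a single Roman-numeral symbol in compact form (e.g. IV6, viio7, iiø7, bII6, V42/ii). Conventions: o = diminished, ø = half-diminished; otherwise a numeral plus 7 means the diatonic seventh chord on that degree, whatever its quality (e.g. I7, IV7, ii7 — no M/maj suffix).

viio6

The pitches E#-G#-B form a diminished triad rooted on E#.
E# is scale degree 7 in F# major, and a diminished triad on that degree is written viio.
With G# in the bass the chord is in first inversion, so the figured bass is 6.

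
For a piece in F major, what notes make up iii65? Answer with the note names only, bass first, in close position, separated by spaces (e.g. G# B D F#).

C E G A

The numeral's case and figure indicate a minor seventh chord. In F major its root, the mediant, is A.
Stacking thirds from A gives A-C-E-G.
The figured bass 65 indicates first inversion, placing the third (C) in the bass: C-E-G-A.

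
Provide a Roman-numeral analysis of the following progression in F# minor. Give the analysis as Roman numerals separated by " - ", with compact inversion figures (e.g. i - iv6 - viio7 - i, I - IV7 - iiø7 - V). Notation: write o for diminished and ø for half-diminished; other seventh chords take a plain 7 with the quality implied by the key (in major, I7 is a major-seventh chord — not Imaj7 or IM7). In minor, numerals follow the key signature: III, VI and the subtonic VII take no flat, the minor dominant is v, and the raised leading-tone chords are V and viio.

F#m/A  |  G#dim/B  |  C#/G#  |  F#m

F#m/A: minor triad on F# = scale degree 1 → i6.
G#dim/B: diminished triad on G# = scale degree 2 → iio6.
C#/G#: root C# is the dominant; major triad there is V64.
F#m: root F# is the tonic; minor triad there is i.

i6 - iio6 - V64 - i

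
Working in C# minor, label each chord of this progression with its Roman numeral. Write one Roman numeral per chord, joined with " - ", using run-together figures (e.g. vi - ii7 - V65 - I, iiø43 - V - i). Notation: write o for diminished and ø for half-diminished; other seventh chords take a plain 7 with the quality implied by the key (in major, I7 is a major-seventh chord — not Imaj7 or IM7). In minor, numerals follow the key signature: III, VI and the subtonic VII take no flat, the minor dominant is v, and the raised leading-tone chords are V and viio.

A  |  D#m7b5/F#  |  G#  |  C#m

A has root A, degree 6 in C# minor, so VI.
D#m7b5/F# has root D#, degree 2 in C# minor, so iiø65.
G#: root G# is the dominant; major triad there is V.
C#m has root C#, degree 1 in C# minor, so i.

VI - iiø65 - V - i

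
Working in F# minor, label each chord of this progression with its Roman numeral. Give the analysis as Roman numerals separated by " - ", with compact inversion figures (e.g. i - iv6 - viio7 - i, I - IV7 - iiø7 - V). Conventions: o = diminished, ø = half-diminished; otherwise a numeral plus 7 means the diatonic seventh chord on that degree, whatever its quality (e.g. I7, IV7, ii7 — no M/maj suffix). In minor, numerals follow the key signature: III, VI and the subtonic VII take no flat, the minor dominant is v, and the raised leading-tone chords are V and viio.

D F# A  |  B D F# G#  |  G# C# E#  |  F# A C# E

VI - iiø65 - V64 - i7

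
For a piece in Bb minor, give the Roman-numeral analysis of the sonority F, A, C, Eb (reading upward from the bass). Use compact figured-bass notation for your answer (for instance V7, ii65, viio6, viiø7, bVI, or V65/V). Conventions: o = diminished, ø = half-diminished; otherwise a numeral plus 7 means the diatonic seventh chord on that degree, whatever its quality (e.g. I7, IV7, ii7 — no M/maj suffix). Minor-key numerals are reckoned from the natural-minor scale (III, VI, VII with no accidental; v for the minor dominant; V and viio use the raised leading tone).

Stacked in thirds the chord is F-A-C-Eb: a dominant seventh chord on F.
F is scale degree 5 in Bb minor, and a dominant seventh chord on that degree is written V7.

V7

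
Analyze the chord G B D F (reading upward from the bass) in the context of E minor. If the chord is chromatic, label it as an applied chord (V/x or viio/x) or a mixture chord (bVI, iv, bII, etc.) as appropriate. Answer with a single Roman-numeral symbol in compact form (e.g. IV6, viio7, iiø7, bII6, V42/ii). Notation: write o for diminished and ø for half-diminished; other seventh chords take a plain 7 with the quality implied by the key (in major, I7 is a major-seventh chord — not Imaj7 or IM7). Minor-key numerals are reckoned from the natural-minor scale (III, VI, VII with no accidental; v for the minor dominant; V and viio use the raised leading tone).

V7/VI

Stacked in thirds the chord is G-B-D-F: a dominant seventh chord on G.
G is not a diatonic chord root with this quality in E minor, but it lies a perfect fifth above C (VI), so the chord functions as an applied dominant of VI.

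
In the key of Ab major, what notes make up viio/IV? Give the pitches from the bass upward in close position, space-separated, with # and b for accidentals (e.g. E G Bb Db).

viio/IV is a secondary leading-tone chord. The target IV is Db in Ab major; the applied chord is rooted a semitone below, on C.
Building a diminished triad on C gives C-Eb-Gb.

C Eb Gb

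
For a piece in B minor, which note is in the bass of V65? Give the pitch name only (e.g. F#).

V in B minor has root F#; the chord is F#-A#-C#-E.
The figure 65 means first inversion — the third is in the bass.

A#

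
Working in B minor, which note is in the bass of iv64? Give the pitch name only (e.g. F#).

B

iv in B minor has root E; the chord is E-G-B.
The figure 64 means second inversion — the fifth is in the bass.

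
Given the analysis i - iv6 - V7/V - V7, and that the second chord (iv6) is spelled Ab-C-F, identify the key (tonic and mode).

The chord Fm/Ab is a minor triad rooted on F; its label is iv6.
iv6 on F implies F is the subdominant; that puts the tonic at C, and the lowercase numeral fits minor mode.

C minor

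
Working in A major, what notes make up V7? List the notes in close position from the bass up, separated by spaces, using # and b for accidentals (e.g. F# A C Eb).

E G# B D

The numeral's case and figure indicate a dominant seventh chord. In A major its root, the dominant, is E.
That chord is spelled E-G#-B-D.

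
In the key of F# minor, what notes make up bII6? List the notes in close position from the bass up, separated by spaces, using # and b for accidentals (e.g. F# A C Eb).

B D G

Scale degree 2 in F# minor is G#; lowering it a half step gives G. bII6 is the Neapolitan sixth — a major triad on the lowered second degree, here in its customary first inversion.
So the chord is G-B-D.
The figured bass 6 indicates first inversion, placing the third (B) in the bass: B-D-G.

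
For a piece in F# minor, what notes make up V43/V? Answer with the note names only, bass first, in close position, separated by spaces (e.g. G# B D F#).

D# F# G# B#

V43/V is a secondary dominant — the dominant seventh of V. V in F# minor is C#, so the applied chord's root is G#, a perfect fifth above.
Building a dominant seventh chord on G# gives G#-B#-D#-F#.
The figured bass 43 indicates second inversion, placing the fifth (D#) in the bass: D#-F#-G#-B#.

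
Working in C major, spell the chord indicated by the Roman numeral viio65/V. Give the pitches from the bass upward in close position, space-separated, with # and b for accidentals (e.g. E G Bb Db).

A C Eb F#

The slash marks an applied leading-tone chord: viio of V. In C major, V is G, so the leading tone to it is F#, a half step below.
Building a fully diminished seventh chord on F# gives F#-A-C-Eb.
The figured bass 65 indicates first inversion, placing the third (A) in the bass: A-C-Eb-F#.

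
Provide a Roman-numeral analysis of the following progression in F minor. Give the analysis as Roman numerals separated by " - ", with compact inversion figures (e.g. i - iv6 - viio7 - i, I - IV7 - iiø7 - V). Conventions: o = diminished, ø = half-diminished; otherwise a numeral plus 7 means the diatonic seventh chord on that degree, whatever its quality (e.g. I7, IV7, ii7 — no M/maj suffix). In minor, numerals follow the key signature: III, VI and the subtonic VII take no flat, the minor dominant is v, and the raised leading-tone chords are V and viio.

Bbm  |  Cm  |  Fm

Bbm has root Bb, degree 4 in F minor, so iv.
Cm has root C, degree 5 in F minor, so v.
Fm: minor triad on F = scale degree 1 → i.

iv - v - i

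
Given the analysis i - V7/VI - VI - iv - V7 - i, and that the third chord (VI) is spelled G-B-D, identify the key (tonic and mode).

B minor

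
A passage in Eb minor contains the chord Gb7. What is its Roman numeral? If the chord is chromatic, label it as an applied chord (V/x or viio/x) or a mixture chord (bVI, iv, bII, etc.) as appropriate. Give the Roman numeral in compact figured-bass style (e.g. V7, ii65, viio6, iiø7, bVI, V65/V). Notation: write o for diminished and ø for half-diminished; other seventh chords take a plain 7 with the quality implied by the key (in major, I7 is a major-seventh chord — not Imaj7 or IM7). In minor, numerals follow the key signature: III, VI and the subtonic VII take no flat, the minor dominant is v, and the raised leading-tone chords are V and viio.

V7/VI

Stacked in thirds the chord is Gb-Bb-Db-Fb: a dominant seventh chord on Gb.
Gb is not a diatonic chord root with this quality in Eb minor, but it lies a perfect fifth above Cb (VI), so the chord functions as an applied dominant of VI.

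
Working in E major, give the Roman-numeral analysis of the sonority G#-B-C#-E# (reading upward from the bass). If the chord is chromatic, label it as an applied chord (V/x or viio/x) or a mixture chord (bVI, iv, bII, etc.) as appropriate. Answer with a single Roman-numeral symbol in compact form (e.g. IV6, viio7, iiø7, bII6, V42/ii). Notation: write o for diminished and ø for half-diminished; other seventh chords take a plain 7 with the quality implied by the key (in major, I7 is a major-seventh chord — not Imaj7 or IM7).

V43/ii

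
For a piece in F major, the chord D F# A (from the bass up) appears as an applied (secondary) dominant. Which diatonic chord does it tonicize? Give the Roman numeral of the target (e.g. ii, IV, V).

The chord is a major triad on D.
A dominant resolves down a perfect fifth: D → G. In F major, G is scale degree 2, i.e. ii.

ii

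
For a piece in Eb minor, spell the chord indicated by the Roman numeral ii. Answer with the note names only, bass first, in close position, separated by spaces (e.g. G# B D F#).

F Ab C

ii is the minor supertonic, borrowed from the parallel major (the Dorian ii). In Eb minor that root is F.
So the chord is F-Ab-C, a minor triad.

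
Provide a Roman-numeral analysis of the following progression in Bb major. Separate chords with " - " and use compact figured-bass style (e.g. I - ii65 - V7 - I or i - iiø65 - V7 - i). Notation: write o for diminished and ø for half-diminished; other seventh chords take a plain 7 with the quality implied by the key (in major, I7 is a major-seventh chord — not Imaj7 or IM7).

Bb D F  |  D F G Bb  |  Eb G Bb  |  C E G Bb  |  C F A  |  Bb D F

Bb-D-F: root Bb is the tonic; major triad there is I.
D-F-G-Bb: minor seventh chord on G = scale degree 6 → vi43.
Eb-G-Bb: root Eb is the subdominant; major triad there is IV.
C-E-G-Bb: a dominant seventh chord on C, the applied dominant of V → V7/V.
C-F-A: root F is the dominant; major triad there is V64.
Bb-D-F: major triad on Bb = scale degree 1 → I.

I - vi43 - IV - V7/V - V64 - I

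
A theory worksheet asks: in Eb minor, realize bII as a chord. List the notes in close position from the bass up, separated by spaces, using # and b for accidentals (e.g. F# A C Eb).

Fb Ab Cb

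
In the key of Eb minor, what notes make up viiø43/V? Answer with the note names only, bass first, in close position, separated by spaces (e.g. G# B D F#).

Eb G A C

viiø43/V is a secondary leading-tone chord. The target V is Bb in Eb minor; the applied chord is rooted a semitone below, on A.
Building a half-diminished seventh chord on A gives A-C-Eb-G.
With the 43 figure the chord is in second inversion; from the bass Eb upward in close position it reads Eb-G-A-C.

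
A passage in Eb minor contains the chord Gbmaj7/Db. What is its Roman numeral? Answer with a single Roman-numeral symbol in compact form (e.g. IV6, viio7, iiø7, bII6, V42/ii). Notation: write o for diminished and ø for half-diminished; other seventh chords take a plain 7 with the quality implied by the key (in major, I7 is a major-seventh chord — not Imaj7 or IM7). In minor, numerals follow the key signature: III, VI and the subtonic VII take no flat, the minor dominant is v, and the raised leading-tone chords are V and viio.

III43

Stacked in thirds the chord is Gb-Bb-Db-F: a major seventh chord on Gb.
Gb is scale degree 3 in Eb minor, and a major seventh chord on that degree is written III7.
With Db in the bass the chord is in second inversion, so the figured bass is 43.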